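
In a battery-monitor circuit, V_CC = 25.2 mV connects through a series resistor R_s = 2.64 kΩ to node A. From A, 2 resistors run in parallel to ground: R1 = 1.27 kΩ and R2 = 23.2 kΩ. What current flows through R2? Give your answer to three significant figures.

I ≈ 0.340 µA

Equivalent of the parallel group: R_p = 1.204 kΩ.
Node voltage V_A = V_CC · R_p/(R_s + R_p) = 25.2 × 0.3132 = 7.893 mV.
I(R2) = V_A / R2 = 7.893/23.2 = 0.3402 µA.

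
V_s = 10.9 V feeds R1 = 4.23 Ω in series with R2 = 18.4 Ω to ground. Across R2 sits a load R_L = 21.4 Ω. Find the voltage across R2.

R2 ‖ R_L = (18.4 × 21.4)/(18.4 + 21.4) = 9.893 Ω.
Voltage divider with the loaded lower leg: V_out = 10.9 × 9.893/(4.23 + 9.893) = 10.9 × 0.7005 = 7.635 V.

V_out ≈ 7.64 V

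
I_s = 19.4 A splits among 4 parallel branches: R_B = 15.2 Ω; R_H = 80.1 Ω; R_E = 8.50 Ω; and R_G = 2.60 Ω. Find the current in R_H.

I ≈ 0.417 A

Conductances: ΣG = 1/15.2 + 1/80.1 + 1/8.50 + 1/2.60 = 0.5805 (1/Ω).
By the current-divider rule, I = I_s · G_k/ΣG = 19.4 × 0.02150 = 0.4172 A.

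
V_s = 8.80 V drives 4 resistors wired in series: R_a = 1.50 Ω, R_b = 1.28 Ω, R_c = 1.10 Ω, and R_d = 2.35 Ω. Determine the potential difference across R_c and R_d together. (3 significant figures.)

Total series resistance ΣR = 1.50 + 1.28 + 1.10 + 2.35 = 6.230 Ω.
R_{R_c..R_d} = 1.10 + 2.35 = 3.450 Ω.
Voltage divider: V = V_s · (3.450 / 6.230) = 8.80 × 0.5538 = 4.873 V.

V ≈ 4.87 V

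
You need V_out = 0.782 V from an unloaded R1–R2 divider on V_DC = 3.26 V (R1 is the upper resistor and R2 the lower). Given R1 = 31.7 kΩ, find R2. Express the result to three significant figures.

R2 ≈ 10.0 kΩ

Required fraction k = V_out/V_DC = 0.2399.
R2 = R1 · 0.2399/(1 − 0.2399) = 10.00 kΩ.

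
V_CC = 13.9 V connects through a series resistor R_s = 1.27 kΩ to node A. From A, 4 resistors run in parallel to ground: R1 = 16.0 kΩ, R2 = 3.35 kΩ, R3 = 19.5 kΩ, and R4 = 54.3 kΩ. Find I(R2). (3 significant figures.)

I ≈ 2.68 mA

Combine the parallel branches: R_p = (1/16.0 + 1/3.35 + 1/19.5 + 1/54.3)⁻¹ = 2.322 kΩ.
Node voltage V_A = V_CC · R_p/(R_s + R_p) = 13.9 × 0.6464 = 8.985 V.
Branch current I = V_A/R2 = 8.985/3.35 = 2.682 mA.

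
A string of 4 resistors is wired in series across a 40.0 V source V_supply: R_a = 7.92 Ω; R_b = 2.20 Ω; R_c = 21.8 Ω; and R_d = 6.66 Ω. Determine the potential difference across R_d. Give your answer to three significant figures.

V ≈ 6.91 V

ΣR = 7.92 + 2.20 + 21.8 + 6.66 = 38.58 Ω.
By the voltage-divider rule, V = 40.0 × 6.660/38.58 = 6.905 V.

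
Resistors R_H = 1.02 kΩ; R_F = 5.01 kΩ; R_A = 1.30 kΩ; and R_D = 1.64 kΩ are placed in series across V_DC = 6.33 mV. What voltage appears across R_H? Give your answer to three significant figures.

Total series resistance ΣR = 1.02 + 5.01 + 1.30 + 1.64 = 8.970 kΩ.
V = V_DC · R/ΣR = 6.33 × 0.1137 = 0.7198 mV.

V ≈ 0.720 mV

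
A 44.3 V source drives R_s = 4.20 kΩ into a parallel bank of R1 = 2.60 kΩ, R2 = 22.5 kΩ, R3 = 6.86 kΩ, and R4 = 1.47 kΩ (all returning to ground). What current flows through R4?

Combine the parallel branches: R_p = (1/2.60 + 1/22.5 + 1/6.86 + 1/1.47)⁻¹ = 0.7967 kΩ.
V_A = 44.3 × 0.7967/4.997 = 7.064 V.
Branch current I = V_A/R4 = 7.064/1.47 = 4.805 mA.

I ≈ 4.81 mA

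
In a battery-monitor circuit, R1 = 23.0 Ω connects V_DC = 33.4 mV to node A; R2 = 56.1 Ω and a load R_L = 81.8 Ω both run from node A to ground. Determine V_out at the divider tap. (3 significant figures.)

V_out ≈ 19.7 mV

First combine the lower leg with the load: R2 ‖ R_L = 33.28 Ω.
Voltage divider with the loaded lower leg: V_out = 33.4 × 33.28/(23.0 + 33.28) = 33.4 × 0.5913 = 19.75 mV.
(Unloaded it would be 23.7 mV; the load pulls it down.)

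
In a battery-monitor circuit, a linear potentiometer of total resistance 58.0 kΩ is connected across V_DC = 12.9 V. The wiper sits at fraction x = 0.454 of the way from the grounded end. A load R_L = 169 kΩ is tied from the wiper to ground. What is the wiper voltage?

V_out ≈ 5.40 V

Split the track: R_lower = x·R_p = 26.33 kΩ, R_upper = (1−x)·R_p = 31.67 kΩ.
(x·R_p) ‖ R_L = 22.78 kΩ.
Loaded-divider output: V_out = 12.9 × 0.4184 = 5.397 V.
(Unloaded: V_out = x·V_DC = 5.86 V.)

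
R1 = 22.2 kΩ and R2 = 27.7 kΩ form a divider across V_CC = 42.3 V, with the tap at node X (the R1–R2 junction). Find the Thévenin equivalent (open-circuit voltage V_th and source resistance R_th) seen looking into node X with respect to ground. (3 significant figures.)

With X open, the divider is unloaded: V_th = 42.3 × 27.7/49.90 = 23.48 V.
Zeroing V_CC shorts the top of R1 to ground, so R_th = R1 ‖ R2 = 12.32 kΩ.

V_th ≈ 23.5 V, R_th ≈ 12.3 kΩ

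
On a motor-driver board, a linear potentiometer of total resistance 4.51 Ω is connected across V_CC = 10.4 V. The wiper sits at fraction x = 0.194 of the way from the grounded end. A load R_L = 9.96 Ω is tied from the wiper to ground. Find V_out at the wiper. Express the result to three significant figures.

Split the track: R_lower = x·R_p = 0.8749 Ω, R_upper = (1−x)·R_p = 3.635 Ω.
(x·R_p) ‖ R_L = 0.8043 Ω.
V_out = 10.4 × 0.8043/(3.635 + 0.8043) = 1.884 V.

V_out ≈ 1.88 V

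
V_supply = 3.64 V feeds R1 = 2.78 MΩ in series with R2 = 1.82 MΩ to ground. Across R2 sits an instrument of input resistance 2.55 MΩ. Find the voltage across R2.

First combine the lower leg with the load: R2 ‖ R_L = 1.062 MΩ.
Voltage divider with the loaded lower leg: V_out = 3.64 × 1.062/(2.78 + 1.062) = 3.64 × 0.2764 = 1.006 V.

V_out ≈ 1.01 V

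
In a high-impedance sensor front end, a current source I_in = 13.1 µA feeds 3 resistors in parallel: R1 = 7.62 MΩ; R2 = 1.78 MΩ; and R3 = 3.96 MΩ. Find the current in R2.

Conductances: ΣG = 1/7.62 + 1/1.78 + 1/3.96 = 0.9456 (1/MΩ).
Current divider: I(R2) = I_in · G_k/ΣG = 13.1 × (0.5618/0.9456) = 13.1 × 0.5941 = 7.783 µA.

I ≈ 7.78 µA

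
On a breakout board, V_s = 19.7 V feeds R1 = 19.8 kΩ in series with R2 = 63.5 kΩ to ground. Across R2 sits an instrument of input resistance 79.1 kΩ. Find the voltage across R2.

V_out ≈ 12.6 V

First combine the lower leg with the load: R2 ‖ R_L = 35.22 kΩ.
Then V_out = V_s · R2'/(R1 + R2') = 19.7 × 35.22/55.02 = 12.61 V.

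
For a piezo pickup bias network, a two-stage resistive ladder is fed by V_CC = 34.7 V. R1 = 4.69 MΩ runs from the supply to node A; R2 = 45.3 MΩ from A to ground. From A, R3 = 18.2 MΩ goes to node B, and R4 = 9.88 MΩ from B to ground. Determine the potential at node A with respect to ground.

V_A ≈ 27.3 V

Looking into the second stage from A: R3 + R4 = 28.08 MΩ appears in parallel with R2.
R2 ‖ (R3+R4) = 17.33 MΩ.
V_A = 34.7 × 17.33/(4.69 + 17.33) = 27.31 V.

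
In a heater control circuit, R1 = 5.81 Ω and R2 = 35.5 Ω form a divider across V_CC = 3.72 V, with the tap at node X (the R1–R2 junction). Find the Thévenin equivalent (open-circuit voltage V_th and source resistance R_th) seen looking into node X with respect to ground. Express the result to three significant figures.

V_th ≈ 3.20 V, R_th ≈ 4.99 Ω

With X open, the divider is unloaded: V_th = 3.72 × 35.5/41.31 = 3.197 V.
Looking into X with the source shorted: R_th = R1·R2/(R1+R2) = 5.810 × 35.5/41.31 = 4.993 Ω.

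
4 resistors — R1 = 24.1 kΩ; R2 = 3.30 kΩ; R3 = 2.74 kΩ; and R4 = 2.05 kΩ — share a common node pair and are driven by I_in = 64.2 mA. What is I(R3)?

I ≈ 19.6 mA

Conductances: ΣG = 1/24.1 + 1/3.30 + 1/2.74 + 1/2.05 = 1.197 (1/kΩ).
R3 takes the fraction G_k/ΣG = 0.3650/1.197 = 0.3048, so I = 64.2 × 0.3048 = 19.57 mA.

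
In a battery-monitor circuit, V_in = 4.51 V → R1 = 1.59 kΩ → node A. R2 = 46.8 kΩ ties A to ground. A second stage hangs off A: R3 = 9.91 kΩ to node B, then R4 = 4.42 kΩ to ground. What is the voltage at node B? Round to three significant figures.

Looking into the second stage from A: R3 + R4 = 14.33 kΩ appears in parallel with R2.
Effective lower resistance at A: R2 ‖ 14.33 = 10.97 kΩ.
First divider: V_A = V_in · 10.97/(1.59 + 10.97) = 3.939 V.
Then the unloaded second divider: V_B = V_A × R4/(R3+R4) = 3.939 × 0.3084 = 1.215 V.

V_B ≈ 1.21 V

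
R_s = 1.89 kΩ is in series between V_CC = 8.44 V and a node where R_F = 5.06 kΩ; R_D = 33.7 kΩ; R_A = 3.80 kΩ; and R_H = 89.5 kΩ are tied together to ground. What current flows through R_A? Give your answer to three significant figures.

Parallel bank: R_p = 1/(1/5.06 + 1/33.7 + 1/3.80 + 1/89.5) = 1.993 kΩ.
Node voltage V_A = V_CC · R_p/(R_s + R_p) = 8.44 × 0.5133 = 4.332 V.
Branch current I = V_A/R_A = 4.332/3.80 = 1.140 mA.

I ≈ 1.14 mA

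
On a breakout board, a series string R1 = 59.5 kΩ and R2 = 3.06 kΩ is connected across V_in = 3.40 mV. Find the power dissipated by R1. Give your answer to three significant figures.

The common current is I = 3.40/62.56 = 0.05435 µA.
P = I²R = 0.002954 × 59.5 = 0.1757 nW.

P ≈ 0.176 nW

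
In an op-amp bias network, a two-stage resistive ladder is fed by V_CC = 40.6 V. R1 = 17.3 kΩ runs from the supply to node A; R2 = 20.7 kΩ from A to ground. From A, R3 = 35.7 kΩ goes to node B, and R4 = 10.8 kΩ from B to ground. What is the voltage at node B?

Node A sees R2 in parallel with the series input of stage 2, R3 + R4 = 46.50 kΩ.
Effective lower resistance at A: R2 ‖ 46.50 = 14.32 kΩ.
V_A = 40.6 × 14.32/(17.3 + 14.32) = 18.39 V.
V_B = V_A × 0.2323 = 4.271 V.

V_B ≈ 4.27 V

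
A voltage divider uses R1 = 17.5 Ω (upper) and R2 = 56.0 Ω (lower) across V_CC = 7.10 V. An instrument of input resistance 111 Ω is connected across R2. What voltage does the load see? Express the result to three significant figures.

V_out ≈ 4.83 V

R2 ‖ R_L = (56.0 × 111)/(56.0 + 111) = 37.22 Ω.
Then V_out = V_CC · R2'/(R1 + R2') = 7.10 × 37.22/54.72 = 4.829 V.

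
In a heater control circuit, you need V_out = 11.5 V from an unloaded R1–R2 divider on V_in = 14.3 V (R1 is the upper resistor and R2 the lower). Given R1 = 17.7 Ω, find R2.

Required fraction k = V_out/V_in = 0.8042.
Rearranging, R2 = R1·k/(1−k) = 17.7 × 4.107 = 72.70 Ω.

R2 ≈ 72.7 Ω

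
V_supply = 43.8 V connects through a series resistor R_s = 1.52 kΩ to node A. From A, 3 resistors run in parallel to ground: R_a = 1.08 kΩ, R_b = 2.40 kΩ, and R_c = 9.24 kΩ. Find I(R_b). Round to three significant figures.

I ≈ 5.69 mA

Parallel bank: R_p = 1/(1/1.08 + 1/2.40 + 1/9.24) = 0.6893 kΩ.
V_A by voltage divider: V_A = 43.8 × 0.6893/(1.52 + 0.6893) = 13.67 V.
I(R_b) = V_A / R_b = 13.67/2.40 = 5.694 mA.
(Check via current divider: I_total = 19.83 mA; share G_k/ΣG = 0.2872 → same result.)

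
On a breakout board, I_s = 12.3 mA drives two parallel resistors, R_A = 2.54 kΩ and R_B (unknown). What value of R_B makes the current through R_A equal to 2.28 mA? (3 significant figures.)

Two-branch current divider: I_A = I_s · R_B/(R_A + R_B).
With f = 0.1854, R_B = R_A · f/(1−f) = 2.54 × 0.2275 = 0.5780 kΩ.

R_B ≈ 0.578 kΩ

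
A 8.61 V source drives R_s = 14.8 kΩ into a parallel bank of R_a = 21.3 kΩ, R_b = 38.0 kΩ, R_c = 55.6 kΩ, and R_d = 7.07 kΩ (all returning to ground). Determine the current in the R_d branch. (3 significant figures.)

I ≈ 0.274 mA

Combine the parallel branches: R_p = (1/21.3 + 1/38.0 + 1/55.6 + 1/7.07)⁻¹ = 4.298 kΩ.
V_A = 8.61 × 4.298/19.10 = 1.938 V.
Branch current I = V_A/R_d = 1.938/7.07 = 0.2740 mA.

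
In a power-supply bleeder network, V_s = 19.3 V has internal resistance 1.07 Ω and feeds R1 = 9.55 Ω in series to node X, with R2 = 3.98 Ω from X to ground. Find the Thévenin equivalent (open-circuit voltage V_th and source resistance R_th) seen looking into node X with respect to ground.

V_th ≈ 5.26 V, R_th ≈ 2.90 Ω

R1' = 1.07 + 9.55 = 10.62 Ω (source resistance + R1).
V_th is the unloaded tap voltage: V_s · R2/(R1'+R2) = 19.3 × 0.2726 = 5.261 V.
With V_s suppressed (replaced by a short), R_th = R1' ‖ R2 = (10.62 × 3.98)/(10.62 + 3.98) = 2.895 Ω.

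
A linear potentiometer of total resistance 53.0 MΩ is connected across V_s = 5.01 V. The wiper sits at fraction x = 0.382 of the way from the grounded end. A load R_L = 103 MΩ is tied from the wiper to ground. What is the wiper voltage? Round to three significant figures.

V_out ≈ 1.71 V

Split the track: R_lower = x·R_p = 20.25 MΩ, R_upper = (1−x)·R_p = 32.75 MΩ.
Lower segment in parallel with the load: 20.25 ‖ 103 = 16.92 MΩ.
Then V_out = V_s · 16.92/(32.75 + 16.92) = 1.707 V.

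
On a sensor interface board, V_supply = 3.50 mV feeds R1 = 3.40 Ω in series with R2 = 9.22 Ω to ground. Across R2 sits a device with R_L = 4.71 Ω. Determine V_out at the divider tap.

First combine the lower leg with the load: R2 ‖ R_L = 3.117 Ω.
Voltage divider with the loaded lower leg: V_out = 3.50 × 3.117/(3.40 + 3.117) = 3.50 × 0.4783 = 1.674 mV.
(Unloaded it would be 2.56 mV; the load pulls it down.)

V_out ≈ 1.67 mV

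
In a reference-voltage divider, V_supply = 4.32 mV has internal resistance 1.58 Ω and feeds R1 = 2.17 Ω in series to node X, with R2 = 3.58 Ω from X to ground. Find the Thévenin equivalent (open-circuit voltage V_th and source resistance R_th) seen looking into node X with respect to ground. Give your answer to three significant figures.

V_th ≈ 2.11 mV, R_th ≈ 1.83 Ω

R1' = 1.58 + 2.17 = 3.750 Ω (source resistance + R1).
Open-circuit (no load on X): V_th = V_supply · R2/(R1' + R2) = 4.32 × 3.58/(3.750 + 3.58) = 2.110 mV.
Looking into X with the source shorted: R_th = R1'·R2/(R1'+R2) = 3.750 × 3.58/7.330 = 1.832 Ω.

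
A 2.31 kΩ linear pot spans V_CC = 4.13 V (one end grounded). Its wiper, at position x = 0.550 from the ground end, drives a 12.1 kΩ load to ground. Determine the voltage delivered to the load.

Lower segment x·R_p = 1.271 kΩ; upper segment (1−x)·R_p = 1.039 kΩ.
Lower segment in parallel with the load: 1.271 ‖ 12.1 = 1.150 kΩ.
Loaded-divider output: V_out = 4.13 × 0.5252 = 2.169 V.

V_out ≈ 2.17 V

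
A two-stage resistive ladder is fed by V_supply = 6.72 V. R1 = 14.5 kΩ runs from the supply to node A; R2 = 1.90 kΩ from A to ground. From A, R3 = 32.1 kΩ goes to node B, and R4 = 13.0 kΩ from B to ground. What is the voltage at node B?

V_B ≈ 0.216 V

Node A sees R2 in parallel with the series input of stage 2, R3 + R4 = 45.10 kΩ.
Effective lower resistance at A: R2 ‖ 45.10 = 1.823 kΩ.
V_A = 6.72 × 1.823/(14.5 + 1.823) = 0.7506 V.
Stage 2 is unloaded, so V_B = V_A · R4/(R3+R4) = 0.7506 × 13.0/45.10 = 0.2164 V.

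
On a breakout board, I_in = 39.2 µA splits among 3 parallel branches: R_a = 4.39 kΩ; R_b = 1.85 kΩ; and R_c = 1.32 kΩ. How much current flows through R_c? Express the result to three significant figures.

I ≈ 19.5 µA

Conductances: ΣG = 1/4.39 + 1/1.85 + 1/1.32 = 1.526 (1/kΩ).
By the current-divider rule, I = I_in · G_k/ΣG = 39.2 × 0.4965 = 19.46 µA.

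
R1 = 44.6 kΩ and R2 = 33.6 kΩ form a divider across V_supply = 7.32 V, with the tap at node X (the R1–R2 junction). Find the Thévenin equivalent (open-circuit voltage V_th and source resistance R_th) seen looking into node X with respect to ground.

With X open, the divider is unloaded: V_th = 7.32 × 33.6/78.20 = 3.145 V.
Zeroing V_supply shorts the top of R1 to ground, so R_th = R1 ‖ R2 = 19.16 kΩ.

V_th ≈ 3.15 V, R_th ≈ 19.2 kΩ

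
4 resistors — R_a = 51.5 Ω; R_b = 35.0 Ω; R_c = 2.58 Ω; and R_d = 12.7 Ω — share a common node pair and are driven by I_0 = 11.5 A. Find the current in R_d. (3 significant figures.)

ΣG = 1/51.5 + 1/35.0 + 1/2.58 + 1/12.7 = 0.5143.
Current divider: I(R_d) = I_0 · G_k/ΣG = 11.5 × (0.07874/0.5143) = 11.5 × 0.1531 = 1.761 A.

I ≈ 1.76 A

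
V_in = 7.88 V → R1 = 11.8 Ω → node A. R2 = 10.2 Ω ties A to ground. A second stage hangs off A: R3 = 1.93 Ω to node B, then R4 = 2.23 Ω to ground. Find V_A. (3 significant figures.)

The second stage (R3 + R4 = 4.160 Ω) loads node A in parallel with R2.
R2 ‖ (R3+R4) = 2.955 Ω.
So V_A = 7.88 × 0.2003 = 1.578 V.

V_A ≈ 1.58 V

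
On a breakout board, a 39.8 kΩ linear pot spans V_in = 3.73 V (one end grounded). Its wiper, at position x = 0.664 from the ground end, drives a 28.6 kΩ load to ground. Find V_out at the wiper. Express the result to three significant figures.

The pot divides into 13.37 kΩ above the wiper and 26.43 kΩ below.
Lower segment in parallel with the load: 26.43 ‖ 28.6 = 13.74 kΩ.
Loaded-divider output: V_out = 3.73 × 0.5067 = 1.890 V.

V_out ≈ 1.89 V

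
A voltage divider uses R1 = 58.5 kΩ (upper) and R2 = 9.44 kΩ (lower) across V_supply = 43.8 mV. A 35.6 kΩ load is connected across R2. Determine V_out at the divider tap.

V_out ≈ 4.95 mV

The load sits in parallel with R2, giving an effective lower resistance R2' = R2·R_L/(R2+R_L) = 7.461 kΩ.
Now apply the divider: V_out = 43.8 × 0.1131 = 4.955 mV.
(Unloaded it would be 6.09 mV; the load pulls it down.)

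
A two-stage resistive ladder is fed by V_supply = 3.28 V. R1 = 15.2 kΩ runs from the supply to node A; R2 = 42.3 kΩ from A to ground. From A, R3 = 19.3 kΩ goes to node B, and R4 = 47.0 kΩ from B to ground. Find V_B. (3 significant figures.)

V_B ≈ 1.46 V

Looking into the second stage from A: R3 + R4 = 66.30 kΩ appears in parallel with R2.
Effective lower resistance at A: R2 ‖ 66.30 = 25.82 kΩ.
First divider: V_A = V_supply · 25.82/(15.2 + 25.82) = 2.065 V.
Stage 2 is unloaded, so V_B = V_A · R4/(R3+R4) = 2.065 × 47.0/66.30 = 1.464 V.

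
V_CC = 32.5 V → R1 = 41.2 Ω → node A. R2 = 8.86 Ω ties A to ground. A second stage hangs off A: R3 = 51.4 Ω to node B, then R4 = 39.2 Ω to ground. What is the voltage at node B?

V_B ≈ 2.30 V

Node A sees R2 in parallel with the series input of stage 2, R3 + R4 = 90.60 Ω.
Effective lower resistance at A: R2 ‖ 90.60 = 8.071 Ω.
V_A = 32.5 × 8.071/(41.2 + 8.071) = 5.324 V.
V_B = V_A × 0.4327 = 2.303 V.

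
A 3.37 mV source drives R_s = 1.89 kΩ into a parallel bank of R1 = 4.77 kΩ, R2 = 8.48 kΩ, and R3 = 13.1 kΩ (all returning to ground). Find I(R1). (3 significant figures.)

Combine the parallel branches: R_p = (1/4.77 + 1/8.48 + 1/13.1)⁻¹ = 2.476 kΩ.
V_A by voltage divider: V_A = 3.37 × 2.476/(1.89 + 2.476) = 1.911 mV.
I(R1) = V_A / R1 = 1.911/4.77 = 0.4007 µA.

I ≈ 0.401 µA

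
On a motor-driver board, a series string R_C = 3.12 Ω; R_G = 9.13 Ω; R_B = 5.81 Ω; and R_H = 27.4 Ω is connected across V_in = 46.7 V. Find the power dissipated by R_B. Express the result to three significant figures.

P ≈ 6.13 W

Series current I = V_in/ΣR = 46.7/45.46 = 1.027 A.
P(R_B) = I²·R_B = (1.027)² × 5.81 = 6.131 W.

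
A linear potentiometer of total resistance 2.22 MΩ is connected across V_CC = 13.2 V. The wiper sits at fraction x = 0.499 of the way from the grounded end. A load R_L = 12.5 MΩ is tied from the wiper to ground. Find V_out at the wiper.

V_out ≈ 6.31 V

The pot divides into 1.112 MΩ above the wiper and 1.108 MΩ below.
(x·R_p) ‖ R_L = 1.018 MΩ.
Then V_out = V_CC · 1.018/(1.112 + 1.018) = 6.307 V.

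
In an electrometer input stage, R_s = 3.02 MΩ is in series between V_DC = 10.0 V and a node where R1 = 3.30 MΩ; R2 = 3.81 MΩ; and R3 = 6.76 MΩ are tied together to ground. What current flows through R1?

Parallel bank: R_p = 1/(1/3.30 + 1/3.81 + 1/6.76) = 1.402 MΩ.
V_A by voltage divider: V_A = 10.0 × 1.402/(3.02 + 1.402) = 3.170 V.
I(R1) = V_A / R1 = 3.170/3.30 = 0.9606 µA.
(Check via current divider: I_total = 2.262 µA; share G_k/ΣG = 0.4248 → same result.)

I ≈ 0.961 µA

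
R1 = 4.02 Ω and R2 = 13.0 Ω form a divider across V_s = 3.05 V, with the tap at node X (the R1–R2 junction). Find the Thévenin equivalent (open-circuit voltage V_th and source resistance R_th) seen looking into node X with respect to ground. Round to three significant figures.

V_th ≈ 2.33 V, R_th ≈ 3.07 Ω

With X open, the divider is unloaded: V_th = 3.05 × 13.0/17.02 = 2.330 V.
Zeroing V_s shorts the top of R1 to ground, so R_th = R1 ‖ R2 = 3.071 Ω.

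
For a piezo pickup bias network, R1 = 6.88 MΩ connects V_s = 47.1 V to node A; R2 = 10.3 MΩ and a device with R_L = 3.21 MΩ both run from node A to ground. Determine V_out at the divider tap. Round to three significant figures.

V_out ≈ 12.4 V

First combine the lower leg with the load: R2 ‖ R_L = 2.447 MΩ.
Voltage divider with the loaded lower leg: V_out = 47.1 × 2.447/(6.88 + 2.447) = 47.1 × 0.2624 = 12.36 V.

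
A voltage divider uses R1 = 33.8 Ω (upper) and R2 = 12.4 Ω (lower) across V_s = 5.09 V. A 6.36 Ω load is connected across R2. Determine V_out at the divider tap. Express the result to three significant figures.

V_out ≈ 0.563 V

The load sits in parallel with R2, giving an effective lower resistance R2' = R2·R_L/(R2+R_L) = 4.204 Ω.
Voltage divider with the loaded lower leg: V_out = 5.09 × 4.204/(33.8 + 4.204) = 5.09 × 0.1106 = 0.5630 V.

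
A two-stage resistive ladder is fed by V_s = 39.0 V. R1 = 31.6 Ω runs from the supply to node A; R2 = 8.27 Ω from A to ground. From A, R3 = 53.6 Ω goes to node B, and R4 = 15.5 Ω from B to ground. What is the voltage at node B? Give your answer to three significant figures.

Looking into the second stage from A: R3 + R4 = 69.10 Ω appears in parallel with R2.
R2 ‖ (R3+R4) = 7.386 Ω.
So V_A = 39.0 × 0.1895 = 7.389 V.
V_B = V_A × 0.2243 = 1.657 V.

V_B ≈ 1.66 V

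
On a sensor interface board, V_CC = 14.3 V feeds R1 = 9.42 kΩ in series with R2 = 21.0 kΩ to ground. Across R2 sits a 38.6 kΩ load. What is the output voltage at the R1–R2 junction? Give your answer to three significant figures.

First combine the lower leg with the load: R2 ‖ R_L = 13.60 kΩ.
Voltage divider with the loaded lower leg: V_out = 14.3 × 13.60/(9.42 + 13.60) = 14.3 × 0.5908 = 8.448 V.
(Unloaded it would be 9.87 V; the load pulls it down.)

V_out ≈ 8.45 V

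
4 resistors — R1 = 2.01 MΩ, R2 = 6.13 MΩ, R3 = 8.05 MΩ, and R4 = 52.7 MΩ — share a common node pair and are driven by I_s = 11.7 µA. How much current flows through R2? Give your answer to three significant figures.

I ≈ 2.37 µA

Conductances: ΣG = 1/2.01 + 1/6.13 + 1/8.05 + 1/52.7 = 0.8038 (1/MΩ).
By the current-divider rule, I = I_s · G_k/ΣG = 11.7 × 0.2029 = 2.374 µA.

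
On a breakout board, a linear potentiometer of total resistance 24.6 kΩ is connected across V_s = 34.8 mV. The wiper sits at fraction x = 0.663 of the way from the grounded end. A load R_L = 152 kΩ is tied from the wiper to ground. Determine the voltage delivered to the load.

Lower segment x·R_p = 16.31 kΩ; upper segment (1−x)·R_p = 8.290 kΩ.
R_L loads the lower segment: effective lower R = 14.73 kΩ.
V_out = 34.8 × 14.73/(8.290 + 14.73) = 22.27 mV.

V_out ≈ 22.3 mV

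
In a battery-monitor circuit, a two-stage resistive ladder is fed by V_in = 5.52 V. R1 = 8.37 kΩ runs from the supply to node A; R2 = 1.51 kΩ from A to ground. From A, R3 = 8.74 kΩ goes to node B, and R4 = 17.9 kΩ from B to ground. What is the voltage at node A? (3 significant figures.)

The second stage (R3 + R4 = 26.64 kΩ) loads node A in parallel with R2.
R2 ‖ (R3+R4) = 1.429 kΩ.
So V_A = 5.52 × 0.1458 = 0.8050 V.

V_A ≈ 0.805 V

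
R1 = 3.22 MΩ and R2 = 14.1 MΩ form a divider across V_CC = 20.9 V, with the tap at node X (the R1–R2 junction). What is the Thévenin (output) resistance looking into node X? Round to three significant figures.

Looking into X with the source shorted: R_th = R1·R2/(R1+R2) = 3.220 × 14.1/17.32 = 2.621 MΩ.

R_th ≈ 2.62 MΩ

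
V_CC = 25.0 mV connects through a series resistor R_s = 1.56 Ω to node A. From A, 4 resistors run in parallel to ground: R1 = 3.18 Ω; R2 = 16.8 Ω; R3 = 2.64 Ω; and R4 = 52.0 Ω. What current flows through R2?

I ≈ 0.675 mA

Combine the parallel branches: R_p = (1/3.18 + 1/16.8 + 1/2.64 + 1/52.0)⁻¹ = 1.295 Ω.
V_A = 25.0 × 1.295/2.855 = 11.34 mV.
I(R2) = V_A / R2 = 11.34/16.8 = 0.6751 mA.
(Check via current divider: I_total = 8.756 mA; share G_k/ΣG = 0.07710 → same result.)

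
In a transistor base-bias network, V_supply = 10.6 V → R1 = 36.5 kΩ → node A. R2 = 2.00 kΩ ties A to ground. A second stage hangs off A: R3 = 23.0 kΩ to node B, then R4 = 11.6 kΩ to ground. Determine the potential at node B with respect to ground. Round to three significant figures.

V_B ≈ 0.175 V

Looking into the second stage from A: R3 + R4 = 34.60 kΩ appears in parallel with R2.
R2 ‖ (R3+R4) = 1.891 kΩ.
So V_A = 10.6 × 0.04925 = 0.5220 V.
Then the unloaded second divider: V_B = V_A × R4/(R3+R4) = 0.5220 × 0.3353 = 0.1750 V.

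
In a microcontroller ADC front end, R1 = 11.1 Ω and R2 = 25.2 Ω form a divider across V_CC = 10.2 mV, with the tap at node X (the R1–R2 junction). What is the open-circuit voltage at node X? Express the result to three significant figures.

V_th is the unloaded tap voltage: V_CC · R2/(R1+R2) = 10.2 × 0.6942 = 7.081 mV.

V_th ≈ 7.08 mV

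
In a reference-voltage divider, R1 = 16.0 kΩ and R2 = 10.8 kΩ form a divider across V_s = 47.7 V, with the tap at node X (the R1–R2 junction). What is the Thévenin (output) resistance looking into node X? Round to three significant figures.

R_th ≈ 6.45 kΩ

With V_s suppressed (replaced by a short), R_th = R1 ‖ R2 = (16.00 × 10.8)/(16.00 + 10.8) = 6.448 kΩ.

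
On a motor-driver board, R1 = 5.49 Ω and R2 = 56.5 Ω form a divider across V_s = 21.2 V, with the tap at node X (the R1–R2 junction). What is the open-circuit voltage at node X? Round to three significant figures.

With X open, the divider is unloaded: V_th = 21.2 × 56.5/61.99 = 19.32 V.

V_th ≈ 19.3 V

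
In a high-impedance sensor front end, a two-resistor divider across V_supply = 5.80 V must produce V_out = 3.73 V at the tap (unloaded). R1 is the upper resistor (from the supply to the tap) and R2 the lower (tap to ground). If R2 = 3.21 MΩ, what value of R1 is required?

R1 ≈ 1.78 MΩ

Required fraction k = V_out/V_supply = 0.6431.
Rearranging, R1 = R2·(1−k)/k = 3.21 × 0.5550 = 1.781 MΩ.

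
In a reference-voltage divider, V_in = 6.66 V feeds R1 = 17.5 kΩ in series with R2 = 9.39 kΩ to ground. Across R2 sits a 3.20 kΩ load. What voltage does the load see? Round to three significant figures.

V_out ≈ 0.799 V

R2 ‖ R_L = (9.39 × 3.20)/(9.39 + 3.20) = 2.387 kΩ.
Now apply the divider: V_out = 6.66 × 0.1200 = 0.7993 V.
(Unloaded it would be 2.33 V; the load pulls it down.)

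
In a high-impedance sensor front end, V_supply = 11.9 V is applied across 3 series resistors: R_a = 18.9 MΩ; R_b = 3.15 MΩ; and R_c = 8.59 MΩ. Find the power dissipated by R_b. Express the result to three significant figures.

P ≈ 0.475 µW

Series current I = V_supply/ΣR = 11.9/30.64 = 0.3884 µA.
P(R_b) = I²·R_b = (0.3884)² × 3.15 = 0.4751 µW.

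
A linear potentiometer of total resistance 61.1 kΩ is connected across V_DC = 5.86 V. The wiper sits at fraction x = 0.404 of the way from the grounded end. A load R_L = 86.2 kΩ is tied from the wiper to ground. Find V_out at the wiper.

Split the track: R_lower = x·R_p = 24.68 kΩ, R_upper = (1−x)·R_p = 36.42 kΩ.
R_L loads the lower segment: effective lower R = 19.19 kΩ.
Loaded-divider output: V_out = 5.86 × 0.3451 = 2.022 V.

V_out ≈ 2.02 V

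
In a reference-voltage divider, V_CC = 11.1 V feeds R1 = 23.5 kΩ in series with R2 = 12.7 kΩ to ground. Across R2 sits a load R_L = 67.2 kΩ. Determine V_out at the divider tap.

R2 ‖ R_L = (12.7 × 67.2)/(12.7 + 67.2) = 10.68 kΩ.
Voltage divider with the loaded lower leg: V_out = 11.1 × 10.68/(23.5 + 10.68) = 11.1 × 0.3125 = 3.469 V.
(Unloaded it would be 3.89 V; the load pulls it down.)

V_out ≈ 3.47 V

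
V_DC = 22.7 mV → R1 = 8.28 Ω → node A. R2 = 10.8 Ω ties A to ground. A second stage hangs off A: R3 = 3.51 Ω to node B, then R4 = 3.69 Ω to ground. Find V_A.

V_A ≈ 7.78 mV

The second stage (R3 + R4 = 7.200 Ω) loads node A in parallel with R2.
R2 ‖ (R3+R4) = 4.320 Ω.
So V_A = 22.7 × 0.3429 = 7.783 mV.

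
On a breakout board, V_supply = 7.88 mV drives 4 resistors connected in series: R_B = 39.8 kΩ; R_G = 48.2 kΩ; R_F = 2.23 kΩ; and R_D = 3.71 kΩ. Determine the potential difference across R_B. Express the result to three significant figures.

V ≈ 3.34 mV

Series total: ΣR = 39.8 + 48.2 + 2.23 + 3.71 = 93.94 kΩ.
Voltage divider: V = V_supply · (39.80 / 93.94) = 7.88 × 0.4237 = 3.339 mV.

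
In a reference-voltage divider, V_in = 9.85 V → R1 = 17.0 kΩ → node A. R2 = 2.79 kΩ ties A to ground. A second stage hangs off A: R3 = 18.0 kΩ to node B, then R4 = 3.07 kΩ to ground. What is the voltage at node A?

The second stage (R3 + R4 = 21.07 kΩ) loads node A in parallel with R2.
Effective lower resistance at A: R2 ‖ 21.07 = 2.464 kΩ.
First divider: V_A = V_in · 2.464/(17.0 + 2.464) = 1.247 V.

V_A ≈ 1.25 V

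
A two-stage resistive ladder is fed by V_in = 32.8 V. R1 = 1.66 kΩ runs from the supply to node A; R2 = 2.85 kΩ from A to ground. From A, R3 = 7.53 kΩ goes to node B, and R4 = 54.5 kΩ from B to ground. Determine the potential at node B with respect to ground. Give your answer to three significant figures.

Node A sees R2 in parallel with the series input of stage 2, R3 + R4 = 62.03 kΩ.
Effective lower resistance at A: R2 ‖ 62.03 = 2.725 kΩ.
First divider: V_A = V_in · 2.725/(1.66 + 2.725) = 20.38 V.
V_B = V_A × 0.8786 = 17.91 V.

V_B ≈ 17.9 V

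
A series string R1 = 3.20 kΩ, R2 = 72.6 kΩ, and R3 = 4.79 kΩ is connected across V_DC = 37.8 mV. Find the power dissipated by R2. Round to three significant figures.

The common current is I = 37.8/80.59 = 0.4690 µA.
P(R2) = I²·R2 = (0.4690)² × 72.6 = 15.97 nW.

P ≈ 16.0 nW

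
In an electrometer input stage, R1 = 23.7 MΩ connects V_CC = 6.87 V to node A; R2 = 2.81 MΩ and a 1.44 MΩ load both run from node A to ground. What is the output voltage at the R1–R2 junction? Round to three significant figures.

V_out ≈ 0.265 V

First combine the lower leg with the load: R2 ‖ R_L = 0.9521 MΩ.
Voltage divider with the loaded lower leg: V_out = 6.87 × 0.9521/(23.7 + 0.9521) = 6.87 × 0.03862 = 0.2653 V.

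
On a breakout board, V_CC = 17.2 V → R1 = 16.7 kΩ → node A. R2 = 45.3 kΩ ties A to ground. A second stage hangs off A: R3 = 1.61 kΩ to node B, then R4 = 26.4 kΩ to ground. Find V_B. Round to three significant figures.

V_B ≈ 8.25 V

The second stage (R3 + R4 = 28.01 kΩ) loads node A in parallel with R2.
R2 ‖ (R3+R4) = 17.31 kΩ.
So V_A = 17.2 × 0.5089 = 8.754 V.
Then the unloaded second divider: V_B = V_A × R4/(R3+R4) = 8.754 × 0.9425 = 8.251 V.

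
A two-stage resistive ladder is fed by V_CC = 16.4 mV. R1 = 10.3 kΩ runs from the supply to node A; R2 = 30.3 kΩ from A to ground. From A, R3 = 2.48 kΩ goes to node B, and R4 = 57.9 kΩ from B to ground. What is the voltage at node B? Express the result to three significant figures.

Node A sees R2 in parallel with the series input of stage 2, R3 + R4 = 60.38 kΩ.
Effective lower resistance at A: R2 ‖ 60.38 = 20.18 kΩ.
So V_A = 16.4 × 0.6620 = 10.86 mV.
V_B = V_A × 0.9589 = 10.41 mV.

V_B ≈ 10.4 mV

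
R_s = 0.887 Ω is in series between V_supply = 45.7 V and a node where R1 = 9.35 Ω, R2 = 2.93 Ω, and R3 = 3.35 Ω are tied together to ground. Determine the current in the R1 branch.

Combine the parallel branches: R_p = (1/9.35 + 1/2.93 + 1/3.35)⁻¹ = 1.339 Ω.
V_A by voltage divider: V_A = 45.7 × 1.339/(0.887 + 1.339) = 27.49 V.
I(R1) = V_A / R1 = 27.49/9.35 = 2.940 A.
(Check via current divider: I_total = 20.53 A; share G_k/ΣG = 0.1432 → same result.)

I ≈ 2.94 A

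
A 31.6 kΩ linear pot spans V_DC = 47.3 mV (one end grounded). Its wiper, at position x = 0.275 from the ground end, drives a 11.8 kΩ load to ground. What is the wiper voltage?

Split the track: R_lower = x·R_p = 8.690 kΩ, R_upper = (1−x)·R_p = 22.91 kΩ.
(x·R_p) ‖ R_L = 5.004 kΩ.
Then V_out = V_DC · 5.004/(22.91 + 5.004) = 8.480 mV.

V_out ≈ 8.48 mV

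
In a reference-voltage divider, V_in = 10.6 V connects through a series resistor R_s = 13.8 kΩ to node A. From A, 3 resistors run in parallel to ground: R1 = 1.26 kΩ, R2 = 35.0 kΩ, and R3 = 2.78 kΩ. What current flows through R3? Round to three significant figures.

Parallel bank: R_p = 1/(1/1.26 + 1/35.0 + 1/2.78) = 0.8461 kΩ.
V_A by voltage divider: V_A = 10.6 × 0.8461/(13.8 + 0.8461) = 0.6123 V.
Branch current I = V_A/R3 = 0.6123/2.78 = 0.2203 mA.

I ≈ 0.220 mA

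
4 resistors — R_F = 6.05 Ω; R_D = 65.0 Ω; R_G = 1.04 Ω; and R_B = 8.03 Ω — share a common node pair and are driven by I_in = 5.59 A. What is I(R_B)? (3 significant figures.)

Total conductance ΣG = 1/6.05 + 1/65.0 + 1/1.04 + 1/8.03 = 1.267 (units of 1/Ω).
Current divider: I(R_B) = I_in · G_k/ΣG = 5.59 × (0.1245/1.267) = 5.59 × 0.09831 = 0.5495 A.

I ≈ 0.550 A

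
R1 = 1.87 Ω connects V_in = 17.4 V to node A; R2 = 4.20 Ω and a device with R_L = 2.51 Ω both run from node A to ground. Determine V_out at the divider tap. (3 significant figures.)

R2 ‖ R_L = (4.20 × 2.51)/(4.20 + 2.51) = 1.571 Ω.
Now apply the divider: V_out = 17.4 × 0.4566 = 7.944 V.

V_out ≈ 7.94 V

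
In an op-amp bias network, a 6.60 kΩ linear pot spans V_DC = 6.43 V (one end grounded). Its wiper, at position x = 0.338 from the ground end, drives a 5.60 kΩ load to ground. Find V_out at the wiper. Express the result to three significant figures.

Lower segment x·R_p = 2.231 kΩ; upper segment (1−x)·R_p = 4.369 kΩ.
Lower segment in parallel with the load: 2.231 ‖ 5.60 = 1.595 kΩ.
V_out = 6.43 × 1.595/(4.369 + 1.595) = 1.720 V.

V_out ≈ 1.72 V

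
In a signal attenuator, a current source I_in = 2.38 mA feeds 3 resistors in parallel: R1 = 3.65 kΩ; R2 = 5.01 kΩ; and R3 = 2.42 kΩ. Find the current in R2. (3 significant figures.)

I ≈ 0.536 mA

Total conductance ΣG = 1/3.65 + 1/5.01 + 1/2.42 = 0.8868 (units of 1/kΩ).
Current divider: I(R2) = I_in · G_k/ΣG = 2.38 × (0.1996/0.8868) = 2.38 × 0.2251 = 0.5357 mA.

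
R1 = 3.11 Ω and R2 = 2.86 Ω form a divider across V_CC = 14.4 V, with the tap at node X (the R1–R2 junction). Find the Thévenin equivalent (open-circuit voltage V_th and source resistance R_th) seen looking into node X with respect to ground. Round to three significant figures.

V_th ≈ 6.90 V, R_th ≈ 1.49 Ω

Open-circuit (no load on X): V_th = V_CC · R2/(R1 + R2) = 14.4 × 2.86/(3.110 + 2.86) = 6.898 V.
Looking into X with the source shorted: R_th = R1·R2/(R1+R2) = 3.110 × 2.86/5.970 = 1.490 Ω.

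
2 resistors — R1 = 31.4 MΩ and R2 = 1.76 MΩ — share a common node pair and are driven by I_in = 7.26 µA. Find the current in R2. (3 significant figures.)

I ≈ 6.87 µA

For two parallel branches, I_k = I_in · (other R)/(sum of R).
So I = 7.26 × 31.4/33.16 = 6.875 µA.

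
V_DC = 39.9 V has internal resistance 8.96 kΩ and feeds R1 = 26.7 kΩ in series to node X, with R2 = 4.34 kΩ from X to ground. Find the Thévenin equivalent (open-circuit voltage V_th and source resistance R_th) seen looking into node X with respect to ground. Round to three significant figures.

R1' = 8.96 + 26.7 = 35.66 kΩ (source resistance + R1).
Open-circuit (no load on X): V_th = V_DC · R2/(R1' + R2) = 39.9 × 4.34/(35.66 + 4.34) = 4.329 V.
Looking into X with the source shorted: R_th = R1'·R2/(R1'+R2) = 35.66 × 4.34/40.00 = 3.869 kΩ.

V_th ≈ 4.33 V, R_th ≈ 3.87 kΩ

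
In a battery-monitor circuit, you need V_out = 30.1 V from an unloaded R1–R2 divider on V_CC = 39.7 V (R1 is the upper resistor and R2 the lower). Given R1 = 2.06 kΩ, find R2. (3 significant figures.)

V_out/V_CC = R2/(R1+R2) = 0.7582.
Rearranging, R2 = R1·k/(1−k) = 2.06 × 3.135 = 6.459 kΩ.

R2 ≈ 6.46 kΩ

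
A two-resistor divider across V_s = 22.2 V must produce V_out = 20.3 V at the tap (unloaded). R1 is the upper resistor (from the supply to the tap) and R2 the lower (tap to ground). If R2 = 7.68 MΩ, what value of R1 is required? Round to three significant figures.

R1 ≈ 0.719 MΩ

Required fraction k = V_out/V_s = 0.9144.
So R1 = R2 · (V_s/V_out − 1) = 7.68 × (22.2/20.3 − 1) = 7.68 × 0.09360 = 0.7188 MΩ.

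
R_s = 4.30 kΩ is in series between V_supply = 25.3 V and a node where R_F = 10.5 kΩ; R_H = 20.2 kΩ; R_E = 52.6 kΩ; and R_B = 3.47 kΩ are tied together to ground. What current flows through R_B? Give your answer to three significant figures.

Parallel bank: R_p = 1/(1/10.5 + 1/20.2 + 1/52.6 + 1/3.47) = 2.213 kΩ.
V_A by voltage divider: V_A = 25.3 × 2.213/(4.30 + 2.213) = 8.596 V.
Branch current I = V_A/R_B = 8.596/3.47 = 2.477 mA.

I ≈ 2.48 mA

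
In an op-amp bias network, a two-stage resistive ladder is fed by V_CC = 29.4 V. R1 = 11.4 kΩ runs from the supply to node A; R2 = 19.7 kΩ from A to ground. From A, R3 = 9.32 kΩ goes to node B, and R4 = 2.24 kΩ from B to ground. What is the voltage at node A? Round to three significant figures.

The second stage (R3 + R4 = 11.56 kΩ) loads node A in parallel with R2.
R2 ‖ (R3+R4) = 7.285 kΩ.
First divider: V_A = V_CC · 7.285/(11.4 + 7.285) = 11.46 V.

V_A ≈ 11.5 V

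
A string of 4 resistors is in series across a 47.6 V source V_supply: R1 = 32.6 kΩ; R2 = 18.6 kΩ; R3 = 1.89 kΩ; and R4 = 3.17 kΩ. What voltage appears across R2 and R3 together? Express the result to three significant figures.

V ≈ 17.3 V

Series total: ΣR = 32.6 + 18.6 + 1.89 + 3.17 = 56.26 kΩ.
R_{R2..R3} = 18.6 + 1.89 = 20.49 kΩ.
By the voltage-divider rule, V = 47.6 × 20.49/56.26 = 17.34 V.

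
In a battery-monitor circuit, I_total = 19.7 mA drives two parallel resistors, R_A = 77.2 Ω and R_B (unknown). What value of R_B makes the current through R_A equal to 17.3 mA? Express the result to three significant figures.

In a two-way split, I_A/I_total = R_B/(R_A + R_B).
With f = 0.8782, R_B = R_A · f/(1−f) = 77.2 × 7.208 = 556.5 Ω.

R_B ≈ 556 Ω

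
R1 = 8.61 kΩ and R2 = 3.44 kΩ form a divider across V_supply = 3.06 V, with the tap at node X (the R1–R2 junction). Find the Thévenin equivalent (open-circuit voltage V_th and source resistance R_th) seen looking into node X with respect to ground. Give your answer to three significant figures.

V_th is the unloaded tap voltage: V_supply · R2/(R1+R2) = 3.06 × 0.2855 = 0.8736 V.
Zeroing V_supply shorts the top of R1 to ground, so R_th = R1 ‖ R2 = 2.458 kΩ.

V_th ≈ 0.874 V, R_th ≈ 2.46 kΩ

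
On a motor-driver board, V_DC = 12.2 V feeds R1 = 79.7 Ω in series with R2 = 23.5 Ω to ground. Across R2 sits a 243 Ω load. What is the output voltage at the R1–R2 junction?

V_out ≈ 2.59 V

The load sits in parallel with R2, giving an effective lower resistance R2' = R2·R_L/(R2+R_L) = 21.43 Ω.
Then V_out = V_DC · R2'/(R1 + R2') = 12.2 × 21.43/101.1 = 2.585 V.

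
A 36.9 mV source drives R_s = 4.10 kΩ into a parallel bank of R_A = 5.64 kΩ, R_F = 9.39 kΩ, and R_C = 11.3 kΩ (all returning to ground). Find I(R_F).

Equivalent of the parallel group: R_p = 2.686 kΩ.
V_A by voltage divider: V_A = 36.9 × 2.686/(4.10 + 2.686) = 14.61 mV.
I(R_F) = V_A / R_F = 14.61/9.39 = 1.555 µA.
(Equivalently: I_total = 5.438 µA, then current-divider fraction G_k/ΣG = 0.2861.)

I ≈ 1.56 µA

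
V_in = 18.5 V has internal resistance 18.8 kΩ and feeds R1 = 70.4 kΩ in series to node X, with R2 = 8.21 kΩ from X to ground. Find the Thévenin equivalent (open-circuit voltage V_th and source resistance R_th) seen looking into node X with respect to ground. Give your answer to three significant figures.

R1' = 18.8 + 70.4 = 89.20 kΩ (source resistance + R1).
Open-circuit (no load on X): V_th = V_in · R2/(R1' + R2) = 18.5 × 8.21/(89.20 + 8.21) = 1.559 V.
Looking into X with the source shorted: R_th = R1'·R2/(R1'+R2) = 89.20 × 8.21/97.41 = 7.518 kΩ.

V_th ≈ 1.56 V, R_th ≈ 7.52 kΩ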